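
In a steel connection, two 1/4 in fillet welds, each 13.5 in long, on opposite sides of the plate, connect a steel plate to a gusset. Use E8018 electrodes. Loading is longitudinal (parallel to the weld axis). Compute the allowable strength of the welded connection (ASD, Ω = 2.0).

E80XX → F_EXX = 80 ksi.
Effective throat t_e = 0.707 × 0.25 = 0.1767 in.
Total length L = 27 in; A_we = 0.1767 × 27 = 4.772 in².
F_nw = 0.6 F_EXX = 0.6 × 80 = 48 ksi.
R_n = 48 × 4.772 = 229.1 kips; R_n/Ω = 229.1/2.0 = 114.5 kips.

R_n/Ω ≈ 115 kips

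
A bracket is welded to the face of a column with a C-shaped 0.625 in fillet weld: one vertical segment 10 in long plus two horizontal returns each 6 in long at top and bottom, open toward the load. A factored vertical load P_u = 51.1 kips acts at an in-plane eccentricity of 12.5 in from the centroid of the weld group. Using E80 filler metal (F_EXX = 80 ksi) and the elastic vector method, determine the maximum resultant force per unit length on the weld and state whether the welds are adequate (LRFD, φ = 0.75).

f_max ≈ 10.7 kip/in; adequate

Total weld length L_w = 22 in. Treat welds as unit-width lines.
Centroid: x̄ = 2×6×3 / 22 = 1.636 in from the vertical weld.
Polar moment about centroid: J = I_x + I_y = [10³/12 + 2×6×5²] + [10×1.636² + 2(6³/12 + 6×1.364²)] = 468.4 in³.
Direct shear f_v = P/L_w = 51.1 / 22 = 2.323 kip/in (vertical).
Torsion M = P·e = 51.1 × 12.5 = 638.75 kip·in.
Critical point at (x, y) = (4.364, 5) from centroid. f_tx = M·y/J = 6.818 kip/in; f_ty = M·x/J = 5.95 kip/in.
Resultant f_max = √[f_tx² + (f_v + f_ty)²] = √[6.818² + (2.323 + 5.95)²] = 10.72 kip/in.
Capacity per unit length: φr_n = 0.75 × 0.6 × 80 × (0.707 × 0.625) = 15.91 kip/in.
10.72 ≤ 15.91 → adequate.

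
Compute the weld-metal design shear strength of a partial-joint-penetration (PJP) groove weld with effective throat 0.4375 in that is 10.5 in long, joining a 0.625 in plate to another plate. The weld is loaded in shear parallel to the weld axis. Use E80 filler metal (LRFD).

E80XX → F_EXX = 80 ksi.
Effective throat (given) t_e = 0.4375 in.
A_we = 0.4375 × 10.5 = 4.594 in².
F_nw = 0.6 F_EXX = 48 ksi.
φR_n = 0.75 × 48 × 4.594 = 165.4 kip.

φR_n ≈ 165 kip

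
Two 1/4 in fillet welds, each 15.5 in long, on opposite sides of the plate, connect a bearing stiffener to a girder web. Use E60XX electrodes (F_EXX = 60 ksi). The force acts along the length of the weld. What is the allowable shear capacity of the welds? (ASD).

R_n/Ω ≈ 98.6 kip

Effective throat t_e = 0.707 × 0.25 = 0.1767 in.
Total length L = 31 in; A_we = 0.1767 × 31 = 5.479 in².
F_nw = 0.6 F_EXX = 0.6 × 60 = 36 ksi.
R_n = 36 × 5.479 = 197.3 kip; R_n/Ω = 197.3/2.0 = 98.63 kip.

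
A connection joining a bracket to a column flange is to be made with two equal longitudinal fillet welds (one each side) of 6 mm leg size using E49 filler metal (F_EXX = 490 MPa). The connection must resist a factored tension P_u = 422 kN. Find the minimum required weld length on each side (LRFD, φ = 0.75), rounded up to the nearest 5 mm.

L = 230 mm on each side

Throat t_e = 0.707 × 6 = 4.242 mm.
φr_n = 0.75 × 0.6 × 490 × 4.242 × 10⁻³ = 0.9354 kN/mm.
L_req = P_u / φr_n = 422 / 0.9354 = 451.2 mm total.
Per side: 451.2 / 2 = 225.6 mm.
Round up → use L = 230 mm on each side.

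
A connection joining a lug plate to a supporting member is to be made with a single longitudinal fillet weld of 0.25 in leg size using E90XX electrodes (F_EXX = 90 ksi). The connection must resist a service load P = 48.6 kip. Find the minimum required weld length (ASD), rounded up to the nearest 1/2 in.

Throat t_e = 0.707 × 0.25 = 0.1767 in.
r_n/Ω = (0.6 × 90 × 0.1767) / 2.0 = 4.772 kip/in.
L_req = P / (r_n/Ω) = 48.6 / 4.772 = 10.18 in total.
Round up → use L = 10.5 in.

L = 10.5 in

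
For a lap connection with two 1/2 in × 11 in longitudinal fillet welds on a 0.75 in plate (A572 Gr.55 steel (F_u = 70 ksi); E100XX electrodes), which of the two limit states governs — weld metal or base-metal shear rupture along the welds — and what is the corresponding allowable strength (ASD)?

E100XX → F_EXX = 100 ksi.
t_e = 0.707 × 0.5 = 0.3535 in; L = 22 in.
Weld metal: R_n/Ω = (1/2.0) × 0.6 × 100 × 0.3535 × 22 = 233.3 kip.
Base metal (shear rupture): R_n/Ω = (1/2.0) × 0.6 × 70 × 0.75 × 22 = 346.5 kip.
Governing: weld metal.

R_n/Ω ≈ 233 kip (weld metal governs)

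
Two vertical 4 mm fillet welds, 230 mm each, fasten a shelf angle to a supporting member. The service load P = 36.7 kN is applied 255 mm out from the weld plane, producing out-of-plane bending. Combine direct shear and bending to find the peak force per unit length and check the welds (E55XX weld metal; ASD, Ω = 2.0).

E55XX → F_EXX = 550 MPa.
L_w = 2 × 230 = 460 mm; section modulus (unit throat) S = 2 × L²/6 = 17630 mm².
Direct shear f_v = P/L_w = 36.7×10³/460 = 79.78 N/mm.
Moment M = P × e = 36.7×10³ × 255 = 9358500 N·mm; bending f_b = M/S = 530.7 N/mm.
f_max = √(f_v² + f_b²) = √(79.78² + 530.7²) = 536.7 N/mm.
r_n/Ω = (1/2.0) × 0.6 × 550 × (0.707 × 4) = 466.6 N/mm → NOT adequate.

f_max ≈ 537 N/mm; NOT adequate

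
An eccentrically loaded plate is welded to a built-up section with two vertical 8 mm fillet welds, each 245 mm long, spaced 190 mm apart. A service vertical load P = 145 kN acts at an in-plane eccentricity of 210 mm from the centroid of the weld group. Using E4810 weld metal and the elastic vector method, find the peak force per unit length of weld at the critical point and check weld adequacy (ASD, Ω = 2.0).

f_max ≈ 899 N/mm; NOT adequate

E48XX → F_EXX = 480 MPa.
Total weld length L_w = 490 mm. Treat welds as unit-width lines.
Polar moment about centroid: J = 2[d³/12 + d(b/2)²] = 2[245³/12 + 245×95²] = 6873000 mm³.
Direct shear f_v = P/L_w = 145×10³ / 490 = 295.9 N/mm (vertical).
Torsion M = P·e = 145×10³ × 210 = 30450000 N·mm.
Critical point at (x, y) = (95, 122.5) from centroid. f_tx = M·y/J = 542.7 N/mm; f_ty = M·x/J = 420.9 N/mm.
Resultant f_max = √[f_tx² + (f_v + f_ty)²] = √[542.7² + (295.9 + 420.9)²] = 899.1 N/mm.
Capacity per unit length: r_n/Ω = (1/2.0) × 0.6 × 480 × (0.707 × 8) = 814.5 N/mm.
899.1 > 814.5 → NOT adequate.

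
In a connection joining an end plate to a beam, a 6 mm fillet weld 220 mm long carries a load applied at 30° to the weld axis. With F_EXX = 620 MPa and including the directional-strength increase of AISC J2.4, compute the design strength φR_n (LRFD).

t_e = 0.707 × 6 = 4.242 mm; A_we = 4.242 × 220 = 933.2 mm².
Directional factor: 1.0 + 0.5 sin^1.5(30°) = 1.177.
F_nw = 0.6 × 620 × 1.177 = 437.8 MPa.
φR_n = 0.75 × 437.8 × 933.2 × 10⁻³ = 306.4 kN.

φR_n ≈ 306 kN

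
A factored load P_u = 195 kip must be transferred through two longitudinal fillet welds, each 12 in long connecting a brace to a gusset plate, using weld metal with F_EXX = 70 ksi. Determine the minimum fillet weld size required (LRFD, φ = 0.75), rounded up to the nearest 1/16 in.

w = 3/8 in

Total weld length L = 24 in.
Required throat t_e = P_u / (φ × 0.6 F_EXX × L) = 195 / (0.75 × 0.6 × 70 × 24) = 0.2579 in.
Required leg w = t_e / 0.707 = 0.3648 in → use 3/8 in.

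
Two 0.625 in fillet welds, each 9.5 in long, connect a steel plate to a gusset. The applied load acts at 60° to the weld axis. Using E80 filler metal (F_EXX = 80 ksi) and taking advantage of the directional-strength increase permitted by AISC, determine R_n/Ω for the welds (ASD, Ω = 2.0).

R_n/Ω ≈ 283 kips

t_e = 0.707 × 0.625 = 0.4419 in; A_we = 0.4419 × 19 = 8.396 in².
Directional factor: 1.0 + 0.5 sin^1.5(60°) = 1.403.
F_nw = 0.6 × 80 × 1.403 = 67.34 ksi.
R_n/Ω = (67.34 × 8.396) / 2.0 = 282.7 kips.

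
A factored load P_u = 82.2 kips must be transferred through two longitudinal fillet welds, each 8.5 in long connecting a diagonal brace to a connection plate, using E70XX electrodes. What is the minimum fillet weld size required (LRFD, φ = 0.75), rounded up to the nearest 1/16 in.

w = 1/4 in

E70XX → F_EXX = 70 ksi.
Total weld length L = 17 in.
Required throat t_e = P_u / (φ × 0.6 F_EXX × L) = 82.2 / (0.75 × 0.6 × 70 × 17) = 0.1535 in.
Required leg w = t_e / 0.707 = 0.2171 in → use 1/4 in.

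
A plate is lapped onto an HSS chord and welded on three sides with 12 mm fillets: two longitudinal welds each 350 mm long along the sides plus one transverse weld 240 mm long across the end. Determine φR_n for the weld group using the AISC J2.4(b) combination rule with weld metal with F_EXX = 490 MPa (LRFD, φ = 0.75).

φR_n ≈ 1790 kN

t_e = 0.707 × 12 = 8.484 mm.
R_nwl = 0.6 × 490 × 8.484 × 700 × 10⁻³ = 1746 kN (longitudinal, 2 welds).
R_nwt = 0.6 × 490 × 8.484 × 240 × 10⁻³ = 598.6 kN (transverse, base value).
(i) R_nwl + R_nwt = 2345 kN; (ii) 0.85 R_nwl + 1.5 R_nwt = 2382 kN.
R_n = max = 2382 kN [governs: (ii)]; φR_n = 1787 kN.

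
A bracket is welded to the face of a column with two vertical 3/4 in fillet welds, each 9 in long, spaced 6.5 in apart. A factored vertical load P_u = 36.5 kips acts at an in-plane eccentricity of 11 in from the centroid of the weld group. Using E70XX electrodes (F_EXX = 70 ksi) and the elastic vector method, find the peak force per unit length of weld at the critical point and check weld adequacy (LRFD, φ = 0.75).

Total weld length L_w = 18 in. Treat welds as unit-width lines.
Polar moment about centroid: J = 2[d³/12 + d(b/2)²] = 2[9³/12 + 9×3.25²] = 311.6 in³.
Direct shear f_v = P/L_w = 36.5 / 18 = 2.028 kip/in (vertical).
Torsion M = P·e = 36.5 × 11 = 401.5 kip·in.
Critical point at (x, y) = (3.25, 4.5) from centroid. f_tx = M·y/J = 5.798 kip/in; f_ty = M·x/J = 4.187 kip/in.
Resultant f_max = √[f_tx² + (f_v + f_ty)²] = √[5.798² + (2.028 + 4.187)²] = 8.5 kip/in.
Capacity per unit length: φr_n = 0.75 × 0.6 × 70 × (0.707 × 0.75) = 16.7 kip/in.
8.5 ≤ 16.7 → adequate.

f_max ≈ 8.5 kip/in; adequate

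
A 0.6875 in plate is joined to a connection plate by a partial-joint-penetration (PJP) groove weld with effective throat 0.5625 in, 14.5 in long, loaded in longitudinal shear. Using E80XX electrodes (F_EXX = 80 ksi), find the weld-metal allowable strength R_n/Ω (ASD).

R_n/Ω ≈ 196 kip

Effective throat (given) t_e = 0.5625 in.
A_we = 0.5625 × 14.5 = 8.156 in².
F_nw = 0.6 F_EXX = 48 ksi.
R_n/Ω = (48 × 8.156) / 2.0 = 195.8 kip.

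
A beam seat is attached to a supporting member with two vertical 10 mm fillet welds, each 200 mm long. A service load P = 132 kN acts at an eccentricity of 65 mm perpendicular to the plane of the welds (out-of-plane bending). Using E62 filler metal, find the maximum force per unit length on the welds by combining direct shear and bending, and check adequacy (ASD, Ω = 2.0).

f_max ≈ 723 N/mm; adequate

E62XX → F_EXX = 620 MPa.
L_w = 2 × 200 = 400 mm; section modulus (unit throat) S = 2 × L²/6 = 13330 mm².
Direct shear f_v = P/L_w = 132×10³/400 = 330 N/mm.
Moment M = P × e = 132×10³ × 65 = 8580000 N·mm; bending f_b = M/S = 643.5 N/mm.
f_max = √(f_v² + f_b²) = √(330² + 643.5²) = 723.2 N/mm.
r_n/Ω = (1/2.0) × 0.6 × 620 × (0.707 × 10) = 1315 N/mm → adequate.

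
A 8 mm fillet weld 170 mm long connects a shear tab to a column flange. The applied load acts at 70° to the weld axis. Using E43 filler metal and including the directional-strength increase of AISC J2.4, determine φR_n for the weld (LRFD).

φR_n ≈ 271 kN

E43XX → F_EXX = 430 MPa.
t_e = 0.707 × 8 = 5.656 mm; A_we = 5.656 × 170 = 961.5 mm².
Directional factor: 1.0 + 0.5 sin^1.5(70°) = 1.455.
F_nw = 0.6 × 430 × 1.455 = 375.5 MPa.
φR_n = 0.75 × 375.5 × 961.5 × 10⁻³ = 270.8 kN.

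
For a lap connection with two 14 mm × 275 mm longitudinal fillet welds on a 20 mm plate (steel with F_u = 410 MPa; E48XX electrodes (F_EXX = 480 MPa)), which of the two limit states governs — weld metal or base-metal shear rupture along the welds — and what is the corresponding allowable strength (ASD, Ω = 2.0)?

t_e = 0.707 × 14 = 9.898 mm; L = 550 mm.
Weld metal: R_n/Ω = (1/2.0) × 0.6 × 480 × 9.898 × 550 × 10⁻³ = 783.9 kN.
Base metal (shear rupture): R_n/Ω = (1/2.0) × 0.6 × 410 × 20 × 550 × 10⁻³ = 1353 kN.
Governing: weld metal.

R_n/Ω ≈ 784 kN (weld metal governs)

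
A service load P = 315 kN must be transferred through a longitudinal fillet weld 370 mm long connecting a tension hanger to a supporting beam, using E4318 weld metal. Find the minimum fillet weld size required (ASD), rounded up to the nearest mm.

w = 10 mm

E43XX → F_EXX = 430 MPa.
Total weld length L = 370 mm.
Required throat t_e = P × Ω / (0.6 F_EXX × L) = 315 × 2.0 / (0.6 × 430 × 370 × 10⁻³) = 6.6 mm.
Required leg w = t_e / 0.707 = 9.335 mm → use 10 mm.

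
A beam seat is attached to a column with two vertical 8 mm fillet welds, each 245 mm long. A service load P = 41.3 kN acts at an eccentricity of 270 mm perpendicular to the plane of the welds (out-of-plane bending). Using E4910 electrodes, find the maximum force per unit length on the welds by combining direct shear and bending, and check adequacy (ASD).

f_max ≈ 564 N/mm; adequate

E49XX → F_EXX = 490 MPa.
L_w = 2 × 245 = 490 mm; section modulus (unit throat) S = 2 × L²/6 = 20010 mm².
Direct shear f_v = P/L_w = 41.3×10³/490 = 84.29 N/mm.
Moment M = P × e = 41.3×10³ × 270 = 11151000 N·mm; bending f_b = M/S = 557.3 N/mm.
f_max = √(f_v² + f_b²) = √(84.29² + 557.3²) = 563.7 N/mm.
r_n/Ω = (1/2.0) × 0.6 × 490 × (0.707 × 8) = 831.4 N/mm → adequate.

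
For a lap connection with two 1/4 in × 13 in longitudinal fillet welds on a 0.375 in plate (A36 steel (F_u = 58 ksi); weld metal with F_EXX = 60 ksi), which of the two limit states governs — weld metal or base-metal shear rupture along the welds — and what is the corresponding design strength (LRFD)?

φR_n ≈ 124 kip (weld metal governs)

t_e = 0.707 × 0.25 = 0.1767 in; L = 26 in.
Weld metal: φR_n = 0.75 × 0.6 × 60 × 0.1767 × 26 = 124.1 kip.
Base metal (shear rupture): φR_n = 0.75 × 0.6 × 58 × 0.375 × 26 = 254.5 kip.
Governing: weld metal.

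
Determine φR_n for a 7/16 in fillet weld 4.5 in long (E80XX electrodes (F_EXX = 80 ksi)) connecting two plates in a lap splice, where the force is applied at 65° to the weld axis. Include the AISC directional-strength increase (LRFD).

φR_n ≈ 71.7 kip

t_e = 0.707 × 0.4375 = 0.3093 in; A_we = 0.3093 × 4.5 = 1.392 in².
Directional factor: 1.0 + 0.5 sin^1.5(65°) = 1.431.
F_nw = 0.6 × 80 × 1.431 = 68.71 ksi.
φR_n = 0.75 × 68.71 × 1.392 = 71.73 kip.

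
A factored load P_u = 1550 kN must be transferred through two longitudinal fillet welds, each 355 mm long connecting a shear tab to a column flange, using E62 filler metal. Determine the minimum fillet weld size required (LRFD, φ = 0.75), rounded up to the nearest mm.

w = 12 mm

E62XX → F_EXX = 620 MPa.
Total weld length L = 710 mm.
Required throat t_e = P_u / (φ × 0.6 F_EXX × L) = 1550 / (0.75 × 0.6 × 620 × 710 × 10⁻³) = 7.825 mm.
Required leg w = t_e / 0.707 = 11.07 mm → use 12 mm.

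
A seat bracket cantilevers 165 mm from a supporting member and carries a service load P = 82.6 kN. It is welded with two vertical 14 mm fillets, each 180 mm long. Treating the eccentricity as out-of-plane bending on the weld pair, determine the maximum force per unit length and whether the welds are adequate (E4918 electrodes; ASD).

E49XX → F_EXX = 490 MPa.
L_w = 2 × 180 = 360 mm; section modulus (unit throat) S = 2 × L²/6 = 10800 mm².
Direct shear f_v = P/L_w = 82.6×10³/360 = 229.4 N/mm.
Moment M = P × e = 82.6×10³ × 165 = 13629000 N·mm; bending f_b = M/S = 1262 N/mm.
f_max = √(f_v² + f_b²) = √(229.4² + 1262²) = 1283 N/mm.
r_n/Ω = (1/2.0) × 0.6 × 490 × (0.707 × 14) = 1455 N/mm → adequate.

f_max ≈ 1280 N/mm; adequate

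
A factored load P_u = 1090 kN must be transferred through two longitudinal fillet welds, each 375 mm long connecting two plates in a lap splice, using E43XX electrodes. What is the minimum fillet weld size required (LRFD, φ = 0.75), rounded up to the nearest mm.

w = 11 mm

E43XX → F_EXX = 430 MPa.
Total weld length L = 750 mm.
Required throat t_e = P_u / (φ × 0.6 F_EXX × L) = 1090 / (0.75 × 0.6 × 430 × 750 × 10⁻³) = 7.511 mm.
Required leg w = t_e / 0.707 = 10.62 mm → use 11 mm.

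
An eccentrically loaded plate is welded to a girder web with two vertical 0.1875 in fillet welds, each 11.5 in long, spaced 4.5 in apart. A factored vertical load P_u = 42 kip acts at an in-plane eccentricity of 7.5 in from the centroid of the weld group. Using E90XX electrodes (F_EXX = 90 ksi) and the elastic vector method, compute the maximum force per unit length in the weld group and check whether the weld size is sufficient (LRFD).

Total weld length L_w = 23 in. Treat welds as unit-width lines.
Polar moment about centroid: J = 2[d³/12 + d(b/2)²] = 2[11.5³/12 + 11.5×2.25²] = 369.9 in³.
Direct shear f_v = P/L_w = 42 / 23 = 1.826 kip/in (vertical).
Torsion M = P·e = 42 × 7.5 = 315 kip·in.
Critical point at (x, y) = (2.25, 5.75) from centroid. f_tx = M·y/J = 4.896 kip/in; f_ty = M·x/J = 1.916 kip/in.
Resultant f_max = √[f_tx² + (f_v + f_ty)²] = √[4.896² + (1.826 + 1.916)²] = 6.163 kip/in.
Capacity per unit length: φr_n = 0.75 × 0.6 × 90 × (0.707 × 0.1875) = 5.369 kip/in.
6.163 > 5.369 → NOT adequate.

f_max ≈ 6.16 kip/in; NOT adequate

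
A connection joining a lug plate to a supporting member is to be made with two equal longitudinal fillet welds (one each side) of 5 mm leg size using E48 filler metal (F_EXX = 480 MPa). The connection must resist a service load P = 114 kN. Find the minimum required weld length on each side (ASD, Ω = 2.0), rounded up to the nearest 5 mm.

Throat t_e = 0.707 × 5 = 3.535 mm.
r_n/Ω = (0.6 × 480 × 3.535) / 2.0 = 509 N/mm = 0.509 kN/mm.
L_req = P / (r_n/Ω) = 114 / 0.509 = 224 mm total.
Per side: 224 / 2 = 112 mm.
Round up → use L = 115 mm on each side.

L = 115 mm on each side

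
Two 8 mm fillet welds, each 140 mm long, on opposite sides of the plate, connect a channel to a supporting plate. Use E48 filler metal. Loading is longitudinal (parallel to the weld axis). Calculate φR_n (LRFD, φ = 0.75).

E48XX → F_EXX = 480 MPa.
Effective throat t_e = 0.707 × 8 = 5.656 mm.
Total length L = 280 mm; A_we = 5.656 × 280 = 1584 mm².
F_nw = 0.6 F_EXX = 0.6 × 480 = 288 MPa.
φR_n = 0.75 × 288 × 1584 × 10⁻³ = 342.1 kN.

φR_n ≈ 342 kN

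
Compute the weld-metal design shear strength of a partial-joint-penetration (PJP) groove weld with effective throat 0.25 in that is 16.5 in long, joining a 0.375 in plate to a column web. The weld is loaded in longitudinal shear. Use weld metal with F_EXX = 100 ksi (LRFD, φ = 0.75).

Effective throat (given) t_e = 0.25 in.
A_we = 0.25 × 16.5 = 4.125 in².
F_nw = 0.6 F_EXX = 60 ksi.
φR_n = 0.75 × 60 × 4.125 = 185.6 kip.

φR_n ≈ 186 kip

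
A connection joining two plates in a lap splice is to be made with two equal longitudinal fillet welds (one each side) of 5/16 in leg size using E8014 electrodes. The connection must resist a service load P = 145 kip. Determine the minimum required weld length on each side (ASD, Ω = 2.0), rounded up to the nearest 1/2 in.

E80XX → F_EXX = 80 ksi.
Throat t_e = 0.707 × 0.3125 = 0.2209 in.
r_n/Ω = (0.6 × 80 × 0.2209) / 2.0 = 5.302 kip/in.
L_req = P / (r_n/Ω) = 145 / 5.302 = 27.35 in total.
Per side: 27.35 / 2 = 13.67 in.
Round up → use L = 14 in on each side.

L = 14 in on each side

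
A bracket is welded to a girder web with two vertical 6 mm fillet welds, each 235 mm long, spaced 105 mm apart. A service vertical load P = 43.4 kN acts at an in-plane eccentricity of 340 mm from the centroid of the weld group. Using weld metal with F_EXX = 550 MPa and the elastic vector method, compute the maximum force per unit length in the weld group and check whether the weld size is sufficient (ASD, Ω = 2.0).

Total weld length L_w = 470 mm. Treat welds as unit-width lines.
Polar moment about centroid: J = 2[d³/12 + d(b/2)²] = 2[235³/12 + 235×52.5²] = 3458000 mm³.
Direct shear f_v = P/L_w = 43.4×10³ / 470 = 92.34 N/mm (vertical).
Torsion M = P·e = 43.4×10³ × 340 = 14756000 N·mm.
Critical point at (x, y) = (52.5, 117.5) from centroid. f_tx = M·y/J = 501.3 N/mm; f_ty = M·x/J = 224 N/mm.
Resultant f_max = √[f_tx² + (f_v + f_ty)²] = √[501.3² + (92.34 + 224)²] = 592.8 N/mm.
Capacity per unit length: r_n/Ω = (1/2.0) × 0.6 × 550 × (0.707 × 6) = 699.9 N/mm.
592.8 ≤ 699.9 → adequate.

f_max ≈ 593 N/mm; adequate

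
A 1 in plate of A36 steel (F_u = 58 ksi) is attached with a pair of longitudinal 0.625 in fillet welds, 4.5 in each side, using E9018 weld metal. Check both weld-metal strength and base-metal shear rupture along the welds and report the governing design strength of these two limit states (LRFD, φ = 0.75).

E90XX → F_EXX = 90 ksi.
t_e = 0.707 × 0.625 = 0.4419 in; L = 9 in.
Weld metal: φR_n = 0.75 × 0.6 × 90 × 0.4419 × 9 = 161.1 kip.
Base metal (shear rupture): φR_n = 0.75 × 0.6 × 58 × 1 × 9 = 234.9 kip.
Governing: weld metal.

φR_n ≈ 161 kip (weld metal governs)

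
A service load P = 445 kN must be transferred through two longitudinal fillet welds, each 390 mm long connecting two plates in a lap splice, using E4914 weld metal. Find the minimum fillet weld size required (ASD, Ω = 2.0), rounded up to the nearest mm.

w = 6 mm

E49XX → F_EXX = 490 MPa.
Total weld length L = 780 mm.
Required throat t_e = P × Ω / (0.6 F_EXX × L) = 445 × 2.0 / (0.6 × 490 × 780 × 10⁻³) = 3.881 mm.
Required leg w = t_e / 0.707 = 5.489 mm → use 6 mm.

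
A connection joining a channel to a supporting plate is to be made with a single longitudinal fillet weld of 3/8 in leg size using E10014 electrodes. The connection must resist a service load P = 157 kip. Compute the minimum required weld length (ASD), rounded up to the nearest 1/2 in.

L = 20 in

E100XX → F_EXX = 100 ksi.
Throat t_e = 0.707 × 0.375 = 0.2651 in.
r_n/Ω = (0.6 × 100 × 0.2651) / 2.0 = 7.954 kip/in.
L_req = P / (r_n/Ω) = 157 / 7.954 = 19.74 in total.
Round up → use L = 20 in.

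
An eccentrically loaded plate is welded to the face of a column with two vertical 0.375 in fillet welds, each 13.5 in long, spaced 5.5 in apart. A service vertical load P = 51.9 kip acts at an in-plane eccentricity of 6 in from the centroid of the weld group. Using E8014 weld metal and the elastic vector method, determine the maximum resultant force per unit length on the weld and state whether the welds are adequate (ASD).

f_max ≈ 4.77 kip/in; adequate

E80XX → F_EXX = 80 ksi.
Total weld length L_w = 27 in. Treat welds as unit-width lines.
Polar moment about centroid: J = 2[d³/12 + d(b/2)²] = 2[13.5³/12 + 13.5×2.75²] = 614.2 in³.
Direct shear f_v = P/L_w = 51.9 / 27 = 1.922 kip/in (vertical).
Torsion M = P·e = 51.9 × 6 = 311.4 kip·in.
Critical point at (x, y) = (2.75, 6.75) from centroid. f_tx = M·y/J = 3.422 kip/in; f_ty = M·x/J = 1.394 kip/in.
Resultant f_max = √[f_tx² + (f_v + f_ty)²] = √[3.422² + (1.922 + 1.394)²] = 4.765 kip/in.
Capacity per unit length: r_n/Ω = (1/2.0) × 0.6 × 80 × (0.707 × 0.375) = 6.363 kip/in.
4.765 ≤ 6.363 → adequate.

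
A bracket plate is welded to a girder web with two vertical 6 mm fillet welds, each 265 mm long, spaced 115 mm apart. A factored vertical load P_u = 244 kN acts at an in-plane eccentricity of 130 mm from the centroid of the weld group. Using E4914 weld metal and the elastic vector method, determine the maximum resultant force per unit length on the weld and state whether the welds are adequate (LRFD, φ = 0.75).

E49XX → F_EXX = 490 MPa.
Total weld length L_w = 530 mm. Treat welds as unit-width lines.
Polar moment about centroid: J = 2[d³/12 + d(b/2)²] = 2[265³/12 + 265×57.5²] = 4854000 mm³.
Direct shear f_v = P/L_w = 244×10³ / 530 = 460.4 N/mm (vertical).
Torsion M = P·e = 244×10³ × 130 = 31720000 N·mm.
Critical point at (x, y) = (57.5, 132.5) from centroid. f_tx = M·y/J = 865.9 N/mm; f_ty = M·x/J = 375.8 N/mm.
Resultant f_max = √[f_tx² + (f_v + f_ty)²] = √[865.9² + (460.4 + 375.8)²] = 1204 N/mm.
Capacity per unit length: φr_n = 0.75 × 0.6 × 490 × (0.707 × 6) = 935.4 N/mm.
1204 > 935.4 → NOT adequate.

f_max ≈ 1200 N/mm; NOT adequate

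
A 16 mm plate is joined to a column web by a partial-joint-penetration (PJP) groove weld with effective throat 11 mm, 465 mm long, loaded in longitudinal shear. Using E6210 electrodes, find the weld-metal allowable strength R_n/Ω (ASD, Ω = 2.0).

E62XX → F_EXX = 620 MPa.
Effective throat (given) t_e = 11 mm.
A_we = 11 × 465 = 5115 mm².
F_nw = 0.6 F_EXX = 372 MPa.
R_n/Ω = (372 × 5115) / 2.0 × 10⁻³ = 951.4 kN.

R_n/Ω ≈ 951 kN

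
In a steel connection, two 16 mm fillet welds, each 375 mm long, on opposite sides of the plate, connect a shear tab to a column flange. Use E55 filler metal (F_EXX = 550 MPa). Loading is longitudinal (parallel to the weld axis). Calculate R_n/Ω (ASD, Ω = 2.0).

Effective throat t_e = 0.707 × 16 = 11.31 mm.
Total length L = 750 mm; A_we = 11.31 × 750 = 8484 mm².
F_nw = 0.6 F_EXX = 0.6 × 550 = 330 MPa.
R_n = 330 × 8484 × 10⁻³ = 2800 kN; R_n/Ω = 2800/2.0 = 1400 kN.

R_n/Ω ≈ 1400 kN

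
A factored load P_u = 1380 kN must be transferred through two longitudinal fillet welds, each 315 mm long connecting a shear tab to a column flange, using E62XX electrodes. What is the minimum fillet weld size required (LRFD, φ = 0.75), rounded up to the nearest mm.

E62XX → F_EXX = 620 MPa.
Total weld length L = 630 mm.
Required throat t_e = P_u / (φ × 0.6 F_EXX × L) = 1380 / (0.75 × 0.6 × 620 × 630 × 10⁻³) = 7.851 mm.
Required leg w = t_e / 0.707 = 11.1 mm → use 12 mm.

w = 12 mm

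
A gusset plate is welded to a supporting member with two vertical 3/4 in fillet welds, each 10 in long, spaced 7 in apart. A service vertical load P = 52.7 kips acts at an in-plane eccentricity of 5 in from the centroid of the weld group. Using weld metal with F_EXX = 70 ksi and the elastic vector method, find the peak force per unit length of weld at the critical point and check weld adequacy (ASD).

f_max ≈ 5.83 kip/in; adequate

Total weld length L_w = 20 in. Treat welds as unit-width lines.
Polar moment about centroid: J = 2[d³/12 + d(b/2)²] = 2[10³/12 + 10×3.5²] = 411.7 in³.
Direct shear f_v = P/L_w = 52.7 / 20 = 2.635 kip/in (vertical).
Torsion M = P·e = 52.7 × 5 = 263.5 kip·in.
Critical point at (x, y) = (3.5, 5) from centroid. f_tx = M·y/J = 3.2 kip/in; f_ty = M·x/J = 2.24 kip/in.
Resultant f_max = √[f_tx² + (f_v + f_ty)²] = √[3.2² + (2.635 + 2.24)²] = 5.832 kip/in.
Capacity per unit length: r_n/Ω = (1/2.0) × 0.6 × 70 × (0.707 × 0.75) = 11.14 kip/in.
5.832 ≤ 11.14 → adequate.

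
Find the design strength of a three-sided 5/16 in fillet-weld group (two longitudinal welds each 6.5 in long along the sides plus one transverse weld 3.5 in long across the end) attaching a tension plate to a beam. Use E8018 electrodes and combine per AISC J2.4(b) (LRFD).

φR_n ≈ 131 kips

E80XX → F_EXX = 80 ksi.
t_e = 0.707 × 0.3125 = 0.2209 in.
R_nwl = 0.6 × 80 × 0.2209 × 13 = 137.9 kips (longitudinal, 2 welds).
R_nwt = 0.6 × 80 × 0.2209 × 3.5 = 37.12 kips (transverse, base value).
(i) R_nwl + R_nwt = 175 kips; (ii) 0.85 R_nwl + 1.5 R_nwt = 172.9 kips.
R_n = max = 175 kips [governs: (i)]; φR_n = 131.2 kips.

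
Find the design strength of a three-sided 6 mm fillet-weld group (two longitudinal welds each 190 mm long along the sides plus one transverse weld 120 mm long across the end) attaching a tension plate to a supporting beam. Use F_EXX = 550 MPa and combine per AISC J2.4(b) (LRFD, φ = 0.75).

φR_n ≈ 528 kN

t_e = 0.707 × 6 = 4.242 mm.
R_nwl = 0.6 × 550 × 4.242 × 380 × 10⁻³ = 531.9 kN (longitudinal, 2 welds).
R_nwt = 0.6 × 550 × 4.242 × 120 × 10⁻³ = 168 kN (transverse, base value).
(i) R_nwl + R_nwt = 699.9 kN; (ii) 0.85 R_nwl + 1.5 R_nwt = 704.1 kN.
R_n = max = 704.1 kN [governs: (ii)]; φR_n = 528.1 kN.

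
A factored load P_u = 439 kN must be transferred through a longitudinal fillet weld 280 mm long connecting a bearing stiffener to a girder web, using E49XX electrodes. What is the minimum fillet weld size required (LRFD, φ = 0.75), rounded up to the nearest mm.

w = 11 mm

E49XX → F_EXX = 490 MPa.
Total weld length L = 280 mm.
Required throat t_e = P_u / (φ × 0.6 F_EXX × L) = 439 / (0.75 × 0.6 × 490 × 280 × 10⁻³) = 7.11 mm.
Required leg w = t_e / 0.707 = 10.06 mm → use 11 mm.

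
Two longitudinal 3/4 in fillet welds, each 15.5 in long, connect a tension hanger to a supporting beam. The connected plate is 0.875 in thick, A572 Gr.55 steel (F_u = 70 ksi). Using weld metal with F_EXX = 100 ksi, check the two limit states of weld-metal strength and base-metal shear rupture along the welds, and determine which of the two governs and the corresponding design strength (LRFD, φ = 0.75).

t_e = 0.707 × 0.75 = 0.5302 in; L = 31 in.
Weld metal: φR_n = 0.75 × 0.6 × 100 × 0.5302 × 31 = 739.7 kip.
Base metal (shear rupture): φR_n = 0.75 × 0.6 × 70 × 0.875 × 31 = 854.4 kip.
Governing: weld metal.

φR_n ≈ 740 kip (weld metal governs)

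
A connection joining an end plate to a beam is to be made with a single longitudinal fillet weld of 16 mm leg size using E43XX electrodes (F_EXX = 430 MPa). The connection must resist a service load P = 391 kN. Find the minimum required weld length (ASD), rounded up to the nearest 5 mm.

Throat t_e = 0.707 × 16 = 11.31 mm.
r_n/Ω = (0.6 × 430 × 11.31) / 2.0 = 1459 N/mm = 1.459 kN/mm.
L_req = P / (r_n/Ω) = 391 / 1.459 = 267.9 mm total.
Round up → use L = 270 mm.

L = 270 mm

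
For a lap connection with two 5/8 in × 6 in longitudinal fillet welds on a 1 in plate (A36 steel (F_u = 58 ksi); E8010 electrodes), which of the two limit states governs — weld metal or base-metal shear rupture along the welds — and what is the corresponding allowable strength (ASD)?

E80XX → F_EXX = 80 ksi.
t_e = 0.707 × 0.625 = 0.4419 in; L = 12 in.
Weld metal: R_n/Ω = (1/2.0) × 0.6 × 80 × 0.4419 × 12 = 127.3 kip.
Base metal (shear rupture): R_n/Ω = (1/2.0) × 0.6 × 58 × 1 × 12 = 208.8 kip.
Governing: weld metal.

R_n/Ω ≈ 127 kip (weld metal governs)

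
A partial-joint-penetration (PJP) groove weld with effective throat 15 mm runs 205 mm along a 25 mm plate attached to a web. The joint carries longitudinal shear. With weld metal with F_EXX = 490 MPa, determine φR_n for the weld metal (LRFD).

Effective throat (given) t_e = 15 mm.
A_we = 15 × 205 = 3075 mm².
F_nw = 0.6 F_EXX = 294 MPa.
φR_n = 0.75 × 294 × 3075 × 10⁻³ = 678 kN.

φR_n ≈ 678 kN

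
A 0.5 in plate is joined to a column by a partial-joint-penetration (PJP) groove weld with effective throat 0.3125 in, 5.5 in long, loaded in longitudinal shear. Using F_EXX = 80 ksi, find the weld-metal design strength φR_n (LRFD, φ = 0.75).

φR_n ≈ 61.9 kips

Effective throat (given) t_e = 0.3125 in.
A_we = 0.3125 × 5.5 = 1.719 in².
F_nw = 0.6 F_EXX = 48 ksi.
φR_n = 0.75 × 48 × 1.719 = 61.88 kips.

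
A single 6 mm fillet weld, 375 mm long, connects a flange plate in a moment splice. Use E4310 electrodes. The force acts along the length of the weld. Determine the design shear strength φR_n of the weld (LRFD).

E43XX → F_EXX = 430 MPa.
Effective throat t_e = 0.707 × 6 = 4.242 mm.
Total length L = 375 mm; A_we = 4.242 × 375 = 1591 mm².
F_nw = 0.6 F_EXX = 0.6 × 430 = 258 MPa.
φR_n = 0.75 × 258 × 1591 × 10⁻³ = 307.8 kN.

φR_n ≈ 308 kN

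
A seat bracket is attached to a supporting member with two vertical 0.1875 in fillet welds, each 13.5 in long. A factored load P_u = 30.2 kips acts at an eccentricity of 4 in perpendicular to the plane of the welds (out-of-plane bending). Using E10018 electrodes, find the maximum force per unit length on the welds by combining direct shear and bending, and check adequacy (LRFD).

f_max ≈ 2.28 kip/in; adequate

E100XX → F_EXX = 100 ksi.
L_w = 2 × 13.5 = 27 in; section modulus (unit throat) S = 2 × L²/6 = 60.75 in².
Direct shear f_v = P/L_w = 30.2/27 = 1.119 kip/in.
Moment M = P × e = 30.2 × 4 = 120.8 kip·in; bending f_b = M/S = 1.988 kip/in.
f_max = √(f_v² + f_b²) = √(1.119² + 1.988²) = 2.281 kip/in.
φr_n = 0.75 × 0.6 × 100 × (0.707 × 0.1875) = 5.965 kip/in → adequate.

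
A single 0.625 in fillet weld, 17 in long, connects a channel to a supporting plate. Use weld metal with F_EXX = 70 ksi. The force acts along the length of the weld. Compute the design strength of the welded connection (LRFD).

Effective throat t_e = 0.707 × 0.625 = 0.4419 in.
Total length L = 17 in; A_we = 0.4419 × 17 = 7.512 in².
F_nw = 0.6 F_EXX = 0.6 × 70 = 42 ksi.
φR_n = 0.75 × 42 × 7.512 = 236.6 kips.

φR_n ≈ 237 kips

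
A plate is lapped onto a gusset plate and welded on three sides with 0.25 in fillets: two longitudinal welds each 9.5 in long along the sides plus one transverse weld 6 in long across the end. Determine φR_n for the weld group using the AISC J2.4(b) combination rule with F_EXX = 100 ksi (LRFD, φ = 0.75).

φR_n ≈ 200 kip

t_e = 0.707 × 0.25 = 0.1767 in.
R_nwl = 0.6 × 100 × 0.1767 × 19 = 201.5 kip (longitudinal, 2 welds).
R_nwt = 0.6 × 100 × 0.1767 × 6 = 63.63 kip (transverse, base value).
(i) R_nwl + R_nwt = 265.1 kip; (ii) 0.85 R_nwl + 1.5 R_nwt = 266.7 kip.
R_n = max = 266.7 kip [governs: (ii)]; φR_n = 200 kip.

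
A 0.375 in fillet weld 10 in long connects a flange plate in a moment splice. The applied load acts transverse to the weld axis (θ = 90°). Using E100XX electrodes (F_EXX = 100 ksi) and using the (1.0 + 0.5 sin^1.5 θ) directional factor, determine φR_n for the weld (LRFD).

t_e = 0.707 × 0.375 = 0.2651 in; A_we = 0.2651 × 10 = 2.651 in².
Directional factor: 1.0 + 0.5 sin^1.5(90°) = 1.5.
F_nw = 0.6 × 100 × 1.5 = 90 ksi.
φR_n = 0.75 × 90 × 2.651 = 179 kips.

φR_n ≈ 179 kips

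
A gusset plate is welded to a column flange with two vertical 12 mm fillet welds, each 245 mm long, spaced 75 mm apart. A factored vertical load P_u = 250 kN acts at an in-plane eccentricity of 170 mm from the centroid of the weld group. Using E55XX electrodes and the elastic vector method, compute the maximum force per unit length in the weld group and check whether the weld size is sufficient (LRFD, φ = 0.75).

f_max ≈ 1950 N/mm; adequate

E55XX → F_EXX = 550 MPa.
Total weld length L_w = 490 mm. Treat welds as unit-width lines.
Polar moment about centroid: J = 2[d³/12 + d(b/2)²] = 2[245³/12 + 245×37.5²] = 3140000 mm³.
Direct shear f_v = P/L_w = 250×10³ / 490 = 510.2 N/mm (vertical).
Torsion M = P·e = 250×10³ × 170 = 42500000 N·mm.
Critical point at (x, y) = (37.5, 122.5) from centroid. f_tx = M·y/J = 1658 N/mm; f_ty = M·x/J = 507.6 N/mm.
Resultant f_max = √[f_tx² + (f_v + f_ty)²] = √[1658² + (510.2 + 507.6)²] = 1945 N/mm.
Capacity per unit length: φr_n = 0.75 × 0.6 × 550 × (0.707 × 12) = 2100 N/mm.
1945 ≤ 2100 → adequate.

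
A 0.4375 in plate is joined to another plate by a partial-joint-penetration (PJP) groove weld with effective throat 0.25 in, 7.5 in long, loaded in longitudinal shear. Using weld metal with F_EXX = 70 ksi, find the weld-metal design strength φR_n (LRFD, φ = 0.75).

φR_n ≈ 59.1 kip

Effective throat (given) t_e = 0.25 in.
A_we = 0.25 × 7.5 = 1.875 in².
F_nw = 0.6 F_EXX = 42 ksi.
φR_n = 0.75 × 42 × 1.875 = 59.06 kip.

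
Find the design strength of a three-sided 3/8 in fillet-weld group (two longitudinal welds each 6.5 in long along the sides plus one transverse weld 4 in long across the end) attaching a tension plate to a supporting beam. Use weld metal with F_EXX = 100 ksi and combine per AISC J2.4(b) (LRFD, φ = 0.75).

t_e = 0.707 × 0.375 = 0.2651 in.
R_nwl = 0.6 × 100 × 0.2651 × 13 = 206.8 kip (longitudinal, 2 welds).
R_nwt = 0.6 × 100 × 0.2651 × 4 = 63.63 kip (transverse, base value).
(i) R_nwl + R_nwt = 270.4 kip; (ii) 0.85 R_nwl + 1.5 R_nwt = 271.2 kip.
R_n = max = 271.2 kip [governs: (ii)]; φR_n = 203.4 kip.

φR_n ≈ 203 kip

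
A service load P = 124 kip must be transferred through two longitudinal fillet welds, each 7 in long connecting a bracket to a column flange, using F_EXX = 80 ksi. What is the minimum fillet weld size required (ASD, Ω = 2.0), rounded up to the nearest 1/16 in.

w = 9/16 in

Total weld length L = 14 in.
Required throat t_e = P × Ω / (0.6 F_EXX × L) = 124 × 2.0 / (0.6 × 80 × 14) = 0.369 in.
Required leg w = t_e / 0.707 = 0.522 in → use 9/16 in.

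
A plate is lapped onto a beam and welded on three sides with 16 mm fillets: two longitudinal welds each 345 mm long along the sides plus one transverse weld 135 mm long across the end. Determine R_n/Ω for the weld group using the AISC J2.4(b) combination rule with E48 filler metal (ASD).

E48XX → F_EXX = 480 MPa.
t_e = 0.707 × 16 = 11.31 mm.
R_nwl = 0.6 × 480 × 11.31 × 690 × 10⁻³ = 2248 kN (longitudinal, 2 welds).
R_nwt = 0.6 × 480 × 11.31 × 135 × 10⁻³ = 439.8 kN (transverse, base value).
(i) R_nwl + R_nwt = 2688 kN; (ii) 0.85 R_nwl + 1.5 R_nwt = 2570 kN.
R_n = max = 2688 kN [governs: (i)]; R_n/Ω = 1344 kN.

R_n/Ω ≈ 1340 kN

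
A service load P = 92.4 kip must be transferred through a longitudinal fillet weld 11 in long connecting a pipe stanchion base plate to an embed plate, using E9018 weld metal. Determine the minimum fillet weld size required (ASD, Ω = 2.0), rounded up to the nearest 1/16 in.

w = 1/2 in

E90XX → F_EXX = 90 ksi.
Total weld length L = 11 in.
Required throat t_e = P × Ω / (0.6 F_EXX × L) = 92.4 × 2.0 / (0.6 × 90 × 11) = 0.3111 in.
Required leg w = t_e / 0.707 = 0.44 in → use 1/2 in.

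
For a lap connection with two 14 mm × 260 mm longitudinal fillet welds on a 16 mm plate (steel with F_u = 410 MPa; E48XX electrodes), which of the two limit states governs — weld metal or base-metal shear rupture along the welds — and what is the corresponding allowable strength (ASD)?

R_n/Ω ≈ 741 kN (weld metal governs)

E48XX → F_EXX = 480 MPa.
t_e = 0.707 × 14 = 9.898 mm; L = 520 mm.
Weld metal: R_n/Ω = (1/2.0) × 0.6 × 480 × 9.898 × 520 × 10⁻³ = 741.2 kN.
Base metal (shear rupture): R_n/Ω = (1/2.0) × 0.6 × 410 × 16 × 520 × 10⁻³ = 1023 kN.
Governing: weld metal.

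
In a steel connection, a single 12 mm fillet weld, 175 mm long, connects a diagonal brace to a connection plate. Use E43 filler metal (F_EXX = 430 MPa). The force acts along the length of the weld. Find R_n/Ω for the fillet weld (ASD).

Effective throat t_e = 0.707 × 12 = 8.484 mm.
Total length L = 175 mm; A_we = 8.484 × 175 = 1485 mm².
F_nw = 0.6 F_EXX = 0.6 × 430 = 258 MPa.
R_n = 258 × 1485 × 10⁻³ = 383.1 kN; R_n/Ω = 383.1/2.0 = 191.5 kN.

R_n/Ω ≈ 192 kN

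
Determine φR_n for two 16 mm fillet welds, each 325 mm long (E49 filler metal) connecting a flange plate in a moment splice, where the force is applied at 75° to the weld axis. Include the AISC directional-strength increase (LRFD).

E49XX → F_EXX = 490 MPa.
t_e = 0.707 × 16 = 11.31 mm; A_we = 11.31 × 650 = 7353 mm².
Directional factor: 1.0 + 0.5 sin^1.5(75°) = 1.475.
F_nw = 0.6 × 490 × 1.475 = 433.6 MPa.
φR_n = 0.75 × 433.6 × 7353 × 10⁻³ = 2391 kN.

φR_n ≈ 2390 kN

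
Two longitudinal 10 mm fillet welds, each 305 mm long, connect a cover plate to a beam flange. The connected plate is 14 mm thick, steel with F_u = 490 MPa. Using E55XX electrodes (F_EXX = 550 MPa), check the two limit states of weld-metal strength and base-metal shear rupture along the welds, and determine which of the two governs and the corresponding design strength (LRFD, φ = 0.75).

φR_n ≈ 1070 kN (weld metal governs)

t_e = 0.707 × 10 = 7.07 mm; L = 610 mm.
Weld metal: φR_n = 0.75 × 0.6 × 550 × 7.07 × 610 × 10⁻³ = 1067 kN.
Base metal (shear rupture): φR_n = 0.75 × 0.6 × 490 × 14 × 610 × 10⁻³ = 1883 kN.
Governing: weld metal.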